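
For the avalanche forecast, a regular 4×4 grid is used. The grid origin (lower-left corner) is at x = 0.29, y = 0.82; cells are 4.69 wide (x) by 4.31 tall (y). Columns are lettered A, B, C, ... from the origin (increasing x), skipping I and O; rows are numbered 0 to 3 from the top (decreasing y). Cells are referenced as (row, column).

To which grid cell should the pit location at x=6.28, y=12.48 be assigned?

Column index: ⌊(6.28 − 0.29) / 4.69⌋ = ⌊1.277⌋ = 1 → column B
Row offset from origin: ⌊(12.48 − 0.82) / 4.31⌋ = ⌊2.705⌋ = 2 → row 1 (counted from top)

(1, B)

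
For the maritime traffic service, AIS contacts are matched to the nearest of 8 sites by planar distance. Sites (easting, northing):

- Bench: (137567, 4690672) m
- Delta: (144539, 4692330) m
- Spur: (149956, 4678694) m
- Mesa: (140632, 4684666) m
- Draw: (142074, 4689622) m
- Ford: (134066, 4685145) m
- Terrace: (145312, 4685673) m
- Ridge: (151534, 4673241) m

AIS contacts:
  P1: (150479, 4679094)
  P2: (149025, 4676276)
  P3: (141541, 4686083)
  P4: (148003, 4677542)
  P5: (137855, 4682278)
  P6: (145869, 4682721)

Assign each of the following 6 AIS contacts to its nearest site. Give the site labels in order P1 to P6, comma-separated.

P1 → Spur (d²=433529.00)
P2 → Spur (d²=6713485.00)
P3 → Mesa (d²=2834170.00)
P4 → Spur (d²=5141313.00)
P5 → Mesa (d²=13414273.00)
P6 → Terrace (d²=9024553.00)

Spur, Spur, Mesa, Spur, Mesa, Terrace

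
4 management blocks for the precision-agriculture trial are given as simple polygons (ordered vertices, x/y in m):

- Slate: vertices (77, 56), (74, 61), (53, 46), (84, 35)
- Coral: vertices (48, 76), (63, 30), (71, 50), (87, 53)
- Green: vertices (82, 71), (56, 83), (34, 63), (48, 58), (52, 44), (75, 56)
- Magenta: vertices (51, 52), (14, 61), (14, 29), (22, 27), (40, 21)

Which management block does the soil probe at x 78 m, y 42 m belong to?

Cast a ray rightward from (78, 42). For each polygon, the edges (by vertex number in listed order) whose endpoints lie on opposite sides of y = 42, where each meets that height, and whether that is right or left of the point:
Slate: 3–4 at x≈64.3 (left), 4–1 at x≈81.7 (right) → 1 crossing.
Coral: 1–2 at x≈59.1 (left), 2–3 at x≈67.8 (left) → 0 crossings.
Green: no edge straddles that height → 0 crossings.
Magenta: 2–3 at x≈14.0 (left), 5–1 at x≈47.5 (left) → 0 crossings.
Only Slate has an odd count, so the point is inside Slate.

Slate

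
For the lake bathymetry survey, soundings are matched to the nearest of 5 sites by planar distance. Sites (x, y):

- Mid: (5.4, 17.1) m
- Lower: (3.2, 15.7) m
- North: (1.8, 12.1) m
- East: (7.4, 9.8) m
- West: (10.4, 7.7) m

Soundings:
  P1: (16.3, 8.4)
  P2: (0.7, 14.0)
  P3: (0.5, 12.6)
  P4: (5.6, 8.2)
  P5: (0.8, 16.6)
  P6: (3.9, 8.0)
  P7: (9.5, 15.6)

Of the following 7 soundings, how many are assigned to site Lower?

P1 → West
P2 → North
P3 → North
P4 → East
P5 → Lower
P6 → East
P7 → Mid
1 of the 7 goes to Lower.

1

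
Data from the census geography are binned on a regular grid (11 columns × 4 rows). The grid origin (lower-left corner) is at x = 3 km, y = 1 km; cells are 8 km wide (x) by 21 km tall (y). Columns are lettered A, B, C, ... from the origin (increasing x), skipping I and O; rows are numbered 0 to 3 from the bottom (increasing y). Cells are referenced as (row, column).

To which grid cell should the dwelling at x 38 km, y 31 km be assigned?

Column index: ⌊(38 − 3) / 8⌋ = ⌊4.375⌋ = 4 → column E
Row offset from origin: ⌊(31 − 1) / 21⌋ = ⌊1.429⌋ = 1 → row 1

(1, E)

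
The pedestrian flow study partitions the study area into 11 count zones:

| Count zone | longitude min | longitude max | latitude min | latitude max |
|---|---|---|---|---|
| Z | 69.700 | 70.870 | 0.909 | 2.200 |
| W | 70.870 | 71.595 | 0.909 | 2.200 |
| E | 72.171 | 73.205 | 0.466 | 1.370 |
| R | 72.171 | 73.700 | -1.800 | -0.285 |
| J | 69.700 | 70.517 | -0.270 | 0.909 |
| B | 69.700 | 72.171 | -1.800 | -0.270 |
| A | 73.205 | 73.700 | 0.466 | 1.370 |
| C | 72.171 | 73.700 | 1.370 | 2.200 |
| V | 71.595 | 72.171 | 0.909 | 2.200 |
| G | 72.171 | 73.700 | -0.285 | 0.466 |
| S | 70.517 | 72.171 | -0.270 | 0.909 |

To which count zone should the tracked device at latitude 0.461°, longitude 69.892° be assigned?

The point has longitude = 69.892 and latitude = 0.461.
Only J satisfies 69.700 ≤ longitude ≤ 70.517 and -0.270 ≤ latitude ≤ 0.909.

J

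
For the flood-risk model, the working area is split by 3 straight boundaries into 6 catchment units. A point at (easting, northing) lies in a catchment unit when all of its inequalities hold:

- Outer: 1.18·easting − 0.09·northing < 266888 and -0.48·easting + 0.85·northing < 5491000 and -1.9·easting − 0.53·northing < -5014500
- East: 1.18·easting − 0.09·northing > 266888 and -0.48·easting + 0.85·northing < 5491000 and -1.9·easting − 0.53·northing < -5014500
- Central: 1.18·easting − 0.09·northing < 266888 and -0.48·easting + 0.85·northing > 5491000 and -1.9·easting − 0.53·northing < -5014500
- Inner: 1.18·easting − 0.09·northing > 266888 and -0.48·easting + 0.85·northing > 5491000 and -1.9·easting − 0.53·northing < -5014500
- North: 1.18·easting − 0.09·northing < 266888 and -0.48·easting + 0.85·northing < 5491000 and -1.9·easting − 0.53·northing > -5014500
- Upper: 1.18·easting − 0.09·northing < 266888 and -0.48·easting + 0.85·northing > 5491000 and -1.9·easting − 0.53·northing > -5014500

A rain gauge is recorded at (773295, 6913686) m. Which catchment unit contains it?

Inner

1.18·773295 − 0.09·6913686 = 290256.360, which is > 266888
-0.48·773295 + 0.85·6913686 = 5505451.500, which is > 5491000
-1.9·773295 − 0.53·6913686 = -5133514.080, which is < -5014500
This sign pattern matches Inner.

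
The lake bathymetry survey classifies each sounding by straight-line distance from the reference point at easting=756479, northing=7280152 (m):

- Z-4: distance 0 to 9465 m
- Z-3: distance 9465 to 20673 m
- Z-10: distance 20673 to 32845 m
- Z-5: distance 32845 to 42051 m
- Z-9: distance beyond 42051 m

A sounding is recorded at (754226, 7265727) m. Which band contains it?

Distance = √((754226−756479)² + (7265727−7280152)²) = √(5076009.000 + 208080625.000) = 14599.885 m.
9465 ≤ 14599.885 < 20673 → Z-3.

Z-3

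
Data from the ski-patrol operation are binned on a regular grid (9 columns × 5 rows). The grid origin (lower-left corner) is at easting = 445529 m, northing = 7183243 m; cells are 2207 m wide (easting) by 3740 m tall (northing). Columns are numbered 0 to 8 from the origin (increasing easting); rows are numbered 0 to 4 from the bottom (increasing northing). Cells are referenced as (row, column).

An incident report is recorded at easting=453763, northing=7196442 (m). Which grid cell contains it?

(3, 3)

Column index: ⌊(453763 − 445529) / 2207⌋ = ⌊3.731⌋ = 3
Row offset from origin: ⌊(7196442 − 7183243) / 3740⌋ = ⌊3.529⌋ = 3 → row 3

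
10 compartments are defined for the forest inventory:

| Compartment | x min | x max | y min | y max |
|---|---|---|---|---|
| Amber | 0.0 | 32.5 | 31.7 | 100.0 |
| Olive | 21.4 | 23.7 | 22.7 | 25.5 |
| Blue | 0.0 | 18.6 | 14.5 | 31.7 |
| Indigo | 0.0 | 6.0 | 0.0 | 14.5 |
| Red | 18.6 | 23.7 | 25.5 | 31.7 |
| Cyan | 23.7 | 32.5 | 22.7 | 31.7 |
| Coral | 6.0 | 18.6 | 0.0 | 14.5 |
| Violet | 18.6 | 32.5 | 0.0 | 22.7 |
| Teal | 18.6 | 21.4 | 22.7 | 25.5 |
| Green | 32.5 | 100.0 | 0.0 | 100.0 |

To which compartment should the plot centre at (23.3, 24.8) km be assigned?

The point has x = 23.3 and y = 24.8.
Only Olive satisfies 21.4 ≤ x ≤ 23.7 and 22.7 ≤ y ≤ 25.5.

Olive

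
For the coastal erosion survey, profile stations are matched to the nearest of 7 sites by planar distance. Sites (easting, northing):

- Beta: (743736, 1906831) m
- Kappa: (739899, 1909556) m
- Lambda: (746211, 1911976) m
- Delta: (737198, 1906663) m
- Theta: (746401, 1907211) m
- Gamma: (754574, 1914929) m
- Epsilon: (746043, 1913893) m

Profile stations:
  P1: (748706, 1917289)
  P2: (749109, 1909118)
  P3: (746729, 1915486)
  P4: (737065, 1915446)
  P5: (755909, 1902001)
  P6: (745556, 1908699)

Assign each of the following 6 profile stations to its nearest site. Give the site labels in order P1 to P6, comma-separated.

P1 → Epsilon (d²=18624385.00)
P2 → Theta (d²=10969913.00)
P3 → Epsilon (d²=3008245.00)
P4 → Kappa (d²=42723656.00)
P5 → Theta (d²=117546164.00)
P6 → Theta (d²=2928169.00)

Epsilon, Theta, Epsilon, Kappa, Theta, Theta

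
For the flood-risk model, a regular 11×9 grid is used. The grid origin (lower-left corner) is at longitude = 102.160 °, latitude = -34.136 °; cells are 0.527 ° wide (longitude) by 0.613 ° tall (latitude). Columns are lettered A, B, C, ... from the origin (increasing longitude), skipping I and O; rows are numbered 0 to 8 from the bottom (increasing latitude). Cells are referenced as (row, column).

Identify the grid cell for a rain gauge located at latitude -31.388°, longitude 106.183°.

(4, H)

Column index: ⌊(106.183 − 102.160) / 0.527⌋ = ⌊7.634⌋ = 7 → column H
Row offset from origin: ⌊(-31.388 − -34.136) / 0.613⌋ = ⌊4.483⌋ = 4 → row 4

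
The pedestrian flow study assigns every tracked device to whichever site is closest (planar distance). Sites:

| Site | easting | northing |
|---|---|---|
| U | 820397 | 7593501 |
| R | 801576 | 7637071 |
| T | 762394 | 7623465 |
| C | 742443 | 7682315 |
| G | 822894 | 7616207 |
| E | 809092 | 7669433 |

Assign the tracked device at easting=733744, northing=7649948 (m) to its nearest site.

C

Squared distances to each site:
U: 10695006218.000; R: 4766997353.000; T: 1522171789.000; C: 1123295290.000; G: 9086177581.000; E: 6056986329.000.
Minimum at C.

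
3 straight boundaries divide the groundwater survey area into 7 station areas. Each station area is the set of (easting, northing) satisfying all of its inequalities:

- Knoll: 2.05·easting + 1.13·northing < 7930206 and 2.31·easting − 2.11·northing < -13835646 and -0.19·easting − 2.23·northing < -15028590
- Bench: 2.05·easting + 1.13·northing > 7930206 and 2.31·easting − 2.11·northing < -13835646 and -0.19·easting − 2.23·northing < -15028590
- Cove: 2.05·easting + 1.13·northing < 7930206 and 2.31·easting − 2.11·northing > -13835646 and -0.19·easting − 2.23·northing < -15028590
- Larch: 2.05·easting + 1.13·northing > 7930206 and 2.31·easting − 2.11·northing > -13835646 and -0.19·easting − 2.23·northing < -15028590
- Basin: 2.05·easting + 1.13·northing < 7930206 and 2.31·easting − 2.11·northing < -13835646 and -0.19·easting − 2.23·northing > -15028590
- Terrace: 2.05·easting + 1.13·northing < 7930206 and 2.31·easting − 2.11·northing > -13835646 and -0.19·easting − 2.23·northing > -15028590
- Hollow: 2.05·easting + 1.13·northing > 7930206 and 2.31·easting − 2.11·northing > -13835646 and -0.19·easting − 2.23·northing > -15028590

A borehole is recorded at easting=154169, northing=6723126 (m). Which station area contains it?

Terrace

2.05·154169 + 1.13·6723126 = 7913178.830, which is < 7930206
2.31·154169 − 2.11·6723126 = -13829665.470, which is > -13835646
-0.19·154169 − 2.23·6723126 = -15021863.090, which is > -15028590
This sign pattern matches Terrace.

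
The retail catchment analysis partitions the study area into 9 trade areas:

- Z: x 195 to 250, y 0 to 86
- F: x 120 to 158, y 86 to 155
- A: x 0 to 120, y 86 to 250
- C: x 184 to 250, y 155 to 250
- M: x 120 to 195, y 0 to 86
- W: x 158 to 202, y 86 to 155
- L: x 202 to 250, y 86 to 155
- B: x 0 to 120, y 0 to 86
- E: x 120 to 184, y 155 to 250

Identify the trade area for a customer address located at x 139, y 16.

M

The point has x = 139 and y = 16.
Only M satisfies 120 ≤ x ≤ 195 and 0 ≤ y ≤ 86.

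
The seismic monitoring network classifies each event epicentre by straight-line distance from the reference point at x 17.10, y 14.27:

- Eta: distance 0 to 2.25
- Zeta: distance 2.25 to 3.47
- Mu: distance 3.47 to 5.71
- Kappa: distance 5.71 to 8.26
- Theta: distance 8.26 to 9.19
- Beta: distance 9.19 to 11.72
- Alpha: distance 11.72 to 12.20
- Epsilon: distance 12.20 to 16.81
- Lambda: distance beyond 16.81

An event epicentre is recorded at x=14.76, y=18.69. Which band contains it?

Mu

Distance = √((14.76−17.10)² + (18.69−14.27)²) = √(5.476 + 19.536) = 5.001.
3.47 ≤ 5.001 < 5.71 → Mu.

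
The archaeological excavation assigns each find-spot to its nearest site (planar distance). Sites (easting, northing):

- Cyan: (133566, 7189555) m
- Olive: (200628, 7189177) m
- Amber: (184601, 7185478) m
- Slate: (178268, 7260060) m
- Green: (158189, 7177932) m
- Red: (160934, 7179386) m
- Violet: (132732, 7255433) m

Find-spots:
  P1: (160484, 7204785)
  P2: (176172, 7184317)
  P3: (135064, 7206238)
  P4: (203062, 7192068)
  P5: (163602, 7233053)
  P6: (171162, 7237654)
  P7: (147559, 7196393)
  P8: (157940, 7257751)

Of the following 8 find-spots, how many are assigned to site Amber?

1

P1 → Red
P2 → Amber
P3 → Cyan
P4 → Olive
P5 → Slate
P6 → Slate
P7 → Cyan
P8 → Slate
1 of the 8 goes to Amber.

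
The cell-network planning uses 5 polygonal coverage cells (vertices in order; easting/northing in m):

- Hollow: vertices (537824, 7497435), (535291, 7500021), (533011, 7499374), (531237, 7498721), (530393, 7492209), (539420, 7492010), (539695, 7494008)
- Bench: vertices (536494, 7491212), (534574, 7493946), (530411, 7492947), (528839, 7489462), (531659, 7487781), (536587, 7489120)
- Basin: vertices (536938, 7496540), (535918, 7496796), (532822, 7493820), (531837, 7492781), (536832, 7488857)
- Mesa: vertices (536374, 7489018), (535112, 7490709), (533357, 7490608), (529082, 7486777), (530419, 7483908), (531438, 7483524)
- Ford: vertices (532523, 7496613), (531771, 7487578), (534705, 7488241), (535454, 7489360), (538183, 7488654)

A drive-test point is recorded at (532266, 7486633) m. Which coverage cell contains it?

Mesa

Cast a ray rightward from (532266, 7486633). For each polygon, the edges (by vertex number in listed order) whose endpoints lie on opposite sides of northing = 7486633, where each meets that height, and whether that is right or left of the point:
Hollow: no edge straddles that height → 0 crossings.
Bench: no edge straddles that height → 0 crossings.
Basin: no edge straddles that height → 0 crossings.
Mesa: 4–5 at easting≈529149.1 (left), 6–1 at easting≈534231.2 (right) → 1 crossing.
Ford: no edge straddles that height → 0 crossings.
Only Mesa has an odd count, so the point is inside Mesa.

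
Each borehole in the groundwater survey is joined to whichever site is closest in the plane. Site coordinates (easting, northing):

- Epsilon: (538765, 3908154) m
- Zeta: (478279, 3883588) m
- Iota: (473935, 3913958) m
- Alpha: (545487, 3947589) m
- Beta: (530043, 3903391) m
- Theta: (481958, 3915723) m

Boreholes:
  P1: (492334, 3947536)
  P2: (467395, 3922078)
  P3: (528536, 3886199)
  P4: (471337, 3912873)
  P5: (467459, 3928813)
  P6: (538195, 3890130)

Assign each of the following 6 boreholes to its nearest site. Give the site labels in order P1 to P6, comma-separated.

Theta, Iota, Beta, Iota, Iota, Beta

P1 → Theta (d²=1119728345.00)
P2 → Iota (d²=108706000.00)
P3 → Beta (d²=297835913.00)
P4 → Iota (d²=7926829.00)
P5 → Iota (d²=262609601.00)
P6 → Beta (d²=242309225.00)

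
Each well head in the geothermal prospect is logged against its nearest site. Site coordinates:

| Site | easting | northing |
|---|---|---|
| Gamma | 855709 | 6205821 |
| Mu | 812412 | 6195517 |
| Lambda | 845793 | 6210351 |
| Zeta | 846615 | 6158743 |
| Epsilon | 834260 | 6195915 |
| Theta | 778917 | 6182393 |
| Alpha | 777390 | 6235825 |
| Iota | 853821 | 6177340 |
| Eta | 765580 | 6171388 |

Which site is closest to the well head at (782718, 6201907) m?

Squared distances to each site:
Gamma: 5343005477.000; Mu: 922565736.000; Lambda: 4049756761.000; Zeta: 5945957505.000; Epsilon: 2692481828.000; Theta: 395243797.000; Alpha: 1178818308.000; Iota: 5659174098.000; Eta: 1225120405.000.
Minimum at Theta.

Theta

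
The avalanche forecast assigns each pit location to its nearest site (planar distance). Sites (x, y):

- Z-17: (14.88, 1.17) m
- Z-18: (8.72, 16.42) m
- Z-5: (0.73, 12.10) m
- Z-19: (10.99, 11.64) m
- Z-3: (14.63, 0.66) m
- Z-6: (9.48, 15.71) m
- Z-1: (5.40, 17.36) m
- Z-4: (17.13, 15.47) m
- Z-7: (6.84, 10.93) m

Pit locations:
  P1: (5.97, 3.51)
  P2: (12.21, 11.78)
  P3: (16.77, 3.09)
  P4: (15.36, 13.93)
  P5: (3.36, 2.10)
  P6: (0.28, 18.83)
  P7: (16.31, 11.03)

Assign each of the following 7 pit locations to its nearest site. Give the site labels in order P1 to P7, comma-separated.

Z-7, Z-19, Z-17, Z-4, Z-7, Z-1, Z-4

P1 → Z-7 (d²=55.81)
P2 → Z-19 (d²=1.51)
P3 → Z-17 (d²=7.26)
P4 → Z-4 (d²=5.50)
P5 → Z-7 (d²=90.08)
P6 → Z-1 (d²=28.38)
P7 → Z-4 (d²=20.39)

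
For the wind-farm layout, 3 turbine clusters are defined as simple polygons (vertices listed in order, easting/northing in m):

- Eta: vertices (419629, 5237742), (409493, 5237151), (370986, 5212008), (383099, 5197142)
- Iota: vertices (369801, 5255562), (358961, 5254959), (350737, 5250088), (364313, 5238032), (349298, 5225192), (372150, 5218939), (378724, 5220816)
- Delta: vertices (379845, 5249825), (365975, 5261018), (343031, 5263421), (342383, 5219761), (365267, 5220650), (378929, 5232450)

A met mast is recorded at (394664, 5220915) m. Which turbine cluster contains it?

Cast a ray rightward from (394664, 5220915). For each polygon, the edges (by vertex number in listed order) whose endpoints lie on opposite sides of northing = 5220915, where each meets that height, and whether that is right or left of the point:
Eta: 2–3 at easting≈384627.2 (left), 4–1 at easting≈404488.8 (right) → 1 crossing.
Iota: 5–6 at easting≈364928.6 (left), 7–1 at easting≈378698.6 (left) → 0 crossings.
Delta: 3–4 at easting≈342400.1 (left), 5–6 at easting≈365573.8 (left) → 0 crossings.
Only Eta has an odd count, so the point is inside Eta.

Eta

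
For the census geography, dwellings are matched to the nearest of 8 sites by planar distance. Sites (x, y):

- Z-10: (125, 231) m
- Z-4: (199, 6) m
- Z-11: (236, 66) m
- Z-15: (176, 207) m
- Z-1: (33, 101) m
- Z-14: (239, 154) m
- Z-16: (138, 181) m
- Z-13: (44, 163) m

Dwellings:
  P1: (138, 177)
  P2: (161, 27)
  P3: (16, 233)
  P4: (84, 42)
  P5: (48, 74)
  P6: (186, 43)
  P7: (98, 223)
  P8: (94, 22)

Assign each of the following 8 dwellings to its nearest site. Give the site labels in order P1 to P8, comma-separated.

P1 → Z-16 (d²=16.00)
P2 → Z-4 (d²=1885.00)
P3 → Z-13 (d²=5684.00)
P4 → Z-1 (d²=6082.00)
P5 → Z-1 (d²=954.00)
P6 → Z-4 (d²=1538.00)
P7 → Z-10 (d²=793.00)
P8 → Z-1 (d²=9962.00)

Z-16, Z-4, Z-13, Z-1, Z-1, Z-4, Z-10, Z-1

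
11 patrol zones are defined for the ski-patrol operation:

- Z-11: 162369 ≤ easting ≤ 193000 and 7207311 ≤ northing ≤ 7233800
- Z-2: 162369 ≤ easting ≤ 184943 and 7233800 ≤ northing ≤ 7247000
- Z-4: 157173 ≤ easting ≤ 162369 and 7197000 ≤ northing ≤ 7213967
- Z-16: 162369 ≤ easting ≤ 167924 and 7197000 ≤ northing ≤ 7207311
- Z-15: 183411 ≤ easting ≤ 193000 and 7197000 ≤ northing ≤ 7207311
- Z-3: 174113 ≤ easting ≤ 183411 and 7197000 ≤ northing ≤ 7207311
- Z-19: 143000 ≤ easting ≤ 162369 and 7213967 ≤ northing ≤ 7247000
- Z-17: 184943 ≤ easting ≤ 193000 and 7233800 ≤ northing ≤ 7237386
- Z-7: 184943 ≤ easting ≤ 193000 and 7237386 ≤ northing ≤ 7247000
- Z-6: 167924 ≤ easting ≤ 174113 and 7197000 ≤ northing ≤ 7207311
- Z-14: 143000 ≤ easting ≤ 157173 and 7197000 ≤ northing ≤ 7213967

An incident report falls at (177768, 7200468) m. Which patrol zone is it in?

Z-3

The point has easting = 177768 and northing = 7200468.
Only Z-3 satisfies 174113 ≤ easting ≤ 183411 and 7197000 ≤ northing ≤ 7207311.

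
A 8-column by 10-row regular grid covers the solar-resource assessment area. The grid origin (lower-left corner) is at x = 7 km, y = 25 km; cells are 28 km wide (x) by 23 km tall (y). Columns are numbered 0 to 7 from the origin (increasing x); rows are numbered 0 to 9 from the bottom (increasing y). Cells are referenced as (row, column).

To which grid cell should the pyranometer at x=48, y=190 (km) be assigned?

(7, 1)

Column index: ⌊(48 − 7) / 28⌋ = ⌊1.464⌋ = 1
Row offset from origin: ⌊(190 − 25) / 23⌋ = ⌊7.174⌋ = 7 → row 7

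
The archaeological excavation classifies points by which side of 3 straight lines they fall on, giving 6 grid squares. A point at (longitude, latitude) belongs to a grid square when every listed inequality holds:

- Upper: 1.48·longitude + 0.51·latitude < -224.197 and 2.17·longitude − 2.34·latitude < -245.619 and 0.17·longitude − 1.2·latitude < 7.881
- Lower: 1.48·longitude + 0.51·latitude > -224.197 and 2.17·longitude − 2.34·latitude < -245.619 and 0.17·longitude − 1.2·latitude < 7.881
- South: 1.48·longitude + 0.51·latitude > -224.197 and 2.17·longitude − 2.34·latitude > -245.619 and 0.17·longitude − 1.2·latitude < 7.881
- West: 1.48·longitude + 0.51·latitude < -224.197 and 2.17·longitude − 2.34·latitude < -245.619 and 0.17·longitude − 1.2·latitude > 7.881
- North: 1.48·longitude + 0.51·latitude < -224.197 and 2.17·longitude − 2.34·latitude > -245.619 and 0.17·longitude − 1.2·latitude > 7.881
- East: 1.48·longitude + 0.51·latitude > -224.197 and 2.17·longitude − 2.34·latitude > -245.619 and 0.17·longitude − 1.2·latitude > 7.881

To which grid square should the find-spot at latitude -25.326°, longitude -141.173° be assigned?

Lower

1.48·-141.173 + 0.51·-25.326 = -221.852, which is > -224.197
2.17·-141.173 − 2.34·-25.326 = -247.083, which is < -245.619
0.17·-141.173 − 1.2·-25.326 = 6.392, which is < 7.881
This sign pattern matches Lower.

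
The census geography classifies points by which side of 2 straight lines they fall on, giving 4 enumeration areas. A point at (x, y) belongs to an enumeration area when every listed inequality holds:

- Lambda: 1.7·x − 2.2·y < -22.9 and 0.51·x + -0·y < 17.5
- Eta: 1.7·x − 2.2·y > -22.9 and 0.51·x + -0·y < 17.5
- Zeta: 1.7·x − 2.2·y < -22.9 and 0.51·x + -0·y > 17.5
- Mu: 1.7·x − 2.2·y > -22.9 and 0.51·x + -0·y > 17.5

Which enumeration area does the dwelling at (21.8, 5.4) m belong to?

Eta

1.7·21.8 − 2.2·5.4 = 25.180, which is > -22.9
0.51·21.8 + -0·5.4 = 11.118, which is < 17.5
This sign pattern matches Eta.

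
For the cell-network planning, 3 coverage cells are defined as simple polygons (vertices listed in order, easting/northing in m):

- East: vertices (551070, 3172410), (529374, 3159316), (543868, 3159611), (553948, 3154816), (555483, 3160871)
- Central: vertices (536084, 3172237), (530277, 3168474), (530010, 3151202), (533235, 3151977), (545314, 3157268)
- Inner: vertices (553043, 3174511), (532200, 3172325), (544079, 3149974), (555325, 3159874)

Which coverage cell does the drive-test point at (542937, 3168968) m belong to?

Inner

Cast a ray rightward from (542937, 3168968). For each polygon, the edges (by vertex number in listed order) whose endpoints lie on opposite sides of northing = 3168968, where each meets that height, and whether that is right or left of the point:
East: 1–2 at easting≈545366.8 (right), 5–1 at easting≈552386.4 (right) → 2 crossings.
Central: 1–2 at easting≈531039.3 (left), 5–1 at easting≈538099.7 (left) → 0 crossings.
Inner: 2–3 at easting≈533984.2 (left), 4–1 at easting≈553907.2 (right) → 1 crossing.
Only Inner has an odd count, so the point is inside Inner.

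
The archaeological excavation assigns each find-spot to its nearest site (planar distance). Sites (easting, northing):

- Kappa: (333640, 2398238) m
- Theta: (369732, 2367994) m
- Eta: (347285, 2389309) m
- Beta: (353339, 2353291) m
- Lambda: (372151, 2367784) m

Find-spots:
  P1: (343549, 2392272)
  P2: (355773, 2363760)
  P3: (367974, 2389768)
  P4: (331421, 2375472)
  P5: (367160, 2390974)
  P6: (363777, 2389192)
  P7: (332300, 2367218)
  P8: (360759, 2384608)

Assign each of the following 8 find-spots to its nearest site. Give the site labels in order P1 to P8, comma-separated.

P1 → Eta (d²=22737065.00)
P2 → Beta (d²=115524317.00)
P3 → Eta (d²=428245402.00)
P4 → Eta (d²=443129065.00)
P5 → Eta (d²=397787850.00)
P6 → Eta (d²=271999753.00)
P7 → Beta (d²=636600850.00)
P8 → Eta (d²=203648077.00)

Eta, Beta, Eta, Eta, Eta, Eta, Beta, Eta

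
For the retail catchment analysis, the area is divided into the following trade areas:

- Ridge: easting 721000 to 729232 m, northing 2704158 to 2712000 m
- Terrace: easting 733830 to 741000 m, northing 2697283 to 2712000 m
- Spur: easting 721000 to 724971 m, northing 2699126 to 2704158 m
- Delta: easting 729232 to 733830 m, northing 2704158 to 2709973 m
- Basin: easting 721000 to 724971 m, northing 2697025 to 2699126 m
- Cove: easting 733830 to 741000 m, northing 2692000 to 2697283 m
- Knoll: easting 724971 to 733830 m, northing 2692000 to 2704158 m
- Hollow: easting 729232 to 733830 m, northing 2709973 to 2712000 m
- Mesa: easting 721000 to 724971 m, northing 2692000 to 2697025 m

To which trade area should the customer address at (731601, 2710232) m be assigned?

The point has easting = 731601 and northing = 2710232.
Only Hollow satisfies 729232 ≤ easting ≤ 733830 and 2709973 ≤ northing ≤ 2712000.

Hollow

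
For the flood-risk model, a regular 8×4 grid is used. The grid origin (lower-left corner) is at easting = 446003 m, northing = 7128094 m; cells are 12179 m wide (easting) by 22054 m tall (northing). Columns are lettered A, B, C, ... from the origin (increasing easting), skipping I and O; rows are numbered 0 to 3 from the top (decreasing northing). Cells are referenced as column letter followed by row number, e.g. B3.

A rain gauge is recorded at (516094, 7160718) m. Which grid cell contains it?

Column index: ⌊(516094 − 446003) / 12179⌋ = ⌊5.755⌋ = 5 → column F
Row offset from origin: ⌊(7160718 − 7128094) / 22054⌋ = ⌊1.479⌋ = 1 → row 2 (counted from top)

F2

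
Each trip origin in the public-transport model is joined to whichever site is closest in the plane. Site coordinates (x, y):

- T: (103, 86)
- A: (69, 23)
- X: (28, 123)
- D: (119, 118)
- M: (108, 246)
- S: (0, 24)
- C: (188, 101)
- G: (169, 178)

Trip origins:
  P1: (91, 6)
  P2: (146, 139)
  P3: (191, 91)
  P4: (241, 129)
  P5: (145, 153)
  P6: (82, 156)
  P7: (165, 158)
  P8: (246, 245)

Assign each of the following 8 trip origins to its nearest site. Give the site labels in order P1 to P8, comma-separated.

A, D, C, C, G, D, G, G

P1 → A (d²=773.00)
P2 → D (d²=1170.00)
P3 → C (d²=109.00)
P4 → C (d²=3593.00)
P5 → G (d²=1201.00)
P6 → D (d²=2813.00)
P7 → G (d²=416.00)
P8 → G (d²=10418.00)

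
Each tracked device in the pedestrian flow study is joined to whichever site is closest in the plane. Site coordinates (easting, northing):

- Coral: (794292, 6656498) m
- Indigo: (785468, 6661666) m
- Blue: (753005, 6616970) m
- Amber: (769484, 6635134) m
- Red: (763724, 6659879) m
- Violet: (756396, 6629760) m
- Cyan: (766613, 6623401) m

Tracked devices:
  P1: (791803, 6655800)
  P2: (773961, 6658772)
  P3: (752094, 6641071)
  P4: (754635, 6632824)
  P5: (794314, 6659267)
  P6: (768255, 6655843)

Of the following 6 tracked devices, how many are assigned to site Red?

2

P1 → Coral
P2 → Red
P3 → Violet
P4 → Violet
P5 → Coral
P6 → Red
2 of the 6 go to Red.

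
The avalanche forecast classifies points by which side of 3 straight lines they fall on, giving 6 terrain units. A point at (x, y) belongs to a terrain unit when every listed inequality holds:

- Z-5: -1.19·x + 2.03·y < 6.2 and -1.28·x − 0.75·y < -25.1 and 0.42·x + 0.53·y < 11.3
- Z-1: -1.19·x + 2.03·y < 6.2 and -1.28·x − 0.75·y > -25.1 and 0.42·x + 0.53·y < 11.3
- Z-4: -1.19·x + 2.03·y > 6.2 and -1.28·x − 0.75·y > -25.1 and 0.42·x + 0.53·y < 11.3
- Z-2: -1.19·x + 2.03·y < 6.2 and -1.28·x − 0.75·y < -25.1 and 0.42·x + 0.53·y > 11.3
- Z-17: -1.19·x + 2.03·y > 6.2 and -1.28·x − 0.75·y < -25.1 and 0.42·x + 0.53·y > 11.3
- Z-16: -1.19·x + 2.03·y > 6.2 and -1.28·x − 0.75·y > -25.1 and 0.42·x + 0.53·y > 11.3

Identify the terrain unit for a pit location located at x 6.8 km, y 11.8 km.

Z-4

-1.19·6.8 + 2.03·11.8 = 15.862, which is > 6.2
-1.28·6.8 − 0.75·11.8 = -17.554, which is > -25.1
0.42·6.8 + 0.53·11.8 = 9.110, which is < 11.3
This sign pattern matches Z-4.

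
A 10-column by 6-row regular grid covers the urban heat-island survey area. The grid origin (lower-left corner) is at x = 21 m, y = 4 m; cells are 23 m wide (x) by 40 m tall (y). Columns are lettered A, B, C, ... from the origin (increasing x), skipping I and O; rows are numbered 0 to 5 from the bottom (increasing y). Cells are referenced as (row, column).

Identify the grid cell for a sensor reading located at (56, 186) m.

(4, B)

Column index: ⌊(56 − 21) / 23⌋ = ⌊1.522⌋ = 1 → column B
Row offset from origin: ⌊(186 − 4) / 40⌋ = ⌊4.550⌋ = 4 → row 4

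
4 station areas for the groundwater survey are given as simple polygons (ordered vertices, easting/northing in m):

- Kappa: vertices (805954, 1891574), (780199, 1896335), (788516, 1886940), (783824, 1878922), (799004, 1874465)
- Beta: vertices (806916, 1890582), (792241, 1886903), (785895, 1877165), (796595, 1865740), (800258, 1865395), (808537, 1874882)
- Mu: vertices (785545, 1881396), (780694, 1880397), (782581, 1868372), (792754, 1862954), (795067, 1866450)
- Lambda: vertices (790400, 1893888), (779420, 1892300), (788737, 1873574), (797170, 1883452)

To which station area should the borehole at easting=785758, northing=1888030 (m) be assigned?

Cast a ray rightward from (785758, 1888030). For each polygon, the edges (by vertex number in listed order) whose endpoints lie on opposite sides of northing = 1888030, where each meets that height, and whether that is right or left of the point:
Kappa: 2–3 at easting≈787551.1 (right), 5–1 at easting≈804514.4 (right) → 2 crossings.
Beta: 1–2 at easting≈796736.4 (right), 6–1 at easting≈807179.5 (right) → 2 crossings.
Mu: no edge straddles that height → 0 crossings.
Lambda: 2–3 at easting≈781544.5 (left), 4–1 at easting≈794200.2 (right) → 1 crossing.
Only Lambda has an odd count, so the point is inside Lambda.

Lambda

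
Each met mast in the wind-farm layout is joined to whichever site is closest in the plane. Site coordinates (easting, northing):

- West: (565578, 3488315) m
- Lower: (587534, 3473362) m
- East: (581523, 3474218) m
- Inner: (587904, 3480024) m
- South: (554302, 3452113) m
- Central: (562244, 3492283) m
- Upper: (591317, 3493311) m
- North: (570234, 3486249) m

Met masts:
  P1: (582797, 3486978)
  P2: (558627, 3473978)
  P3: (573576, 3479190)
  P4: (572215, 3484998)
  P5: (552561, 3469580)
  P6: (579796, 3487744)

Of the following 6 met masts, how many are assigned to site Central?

P1 → Inner
P2 → West
P3 → North
P4 → North
P5 → South
P6 → North
0 of the 6 go to Central.

0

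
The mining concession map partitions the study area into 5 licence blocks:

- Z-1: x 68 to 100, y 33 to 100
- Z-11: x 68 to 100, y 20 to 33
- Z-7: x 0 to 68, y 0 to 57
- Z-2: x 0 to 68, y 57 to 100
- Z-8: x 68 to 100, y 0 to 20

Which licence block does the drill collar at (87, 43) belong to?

Z-1

The point has x = 87 and y = 43.
Only Z-1 satisfies 68 ≤ x ≤ 100 and 33 ≤ y ≤ 100.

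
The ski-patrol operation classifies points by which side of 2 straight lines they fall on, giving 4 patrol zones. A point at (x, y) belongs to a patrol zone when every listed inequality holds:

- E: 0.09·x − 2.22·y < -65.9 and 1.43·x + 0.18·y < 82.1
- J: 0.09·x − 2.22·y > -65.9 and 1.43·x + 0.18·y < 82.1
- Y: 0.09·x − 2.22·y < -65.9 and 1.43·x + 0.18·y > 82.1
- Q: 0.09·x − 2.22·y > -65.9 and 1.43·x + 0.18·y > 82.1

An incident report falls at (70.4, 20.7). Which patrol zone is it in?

Q

0.09·70.4 − 2.22·20.7 = -39.618, which is > -65.9
1.43·70.4 + 0.18·20.7 = 104.398, which is > 82.1
This sign pattern matches Q.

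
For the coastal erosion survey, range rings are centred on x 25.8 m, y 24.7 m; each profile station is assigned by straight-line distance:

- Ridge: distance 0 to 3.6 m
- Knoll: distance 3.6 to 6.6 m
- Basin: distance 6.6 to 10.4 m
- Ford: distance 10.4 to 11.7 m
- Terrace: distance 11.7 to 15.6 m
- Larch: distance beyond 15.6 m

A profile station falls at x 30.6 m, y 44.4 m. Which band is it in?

Distance = √((30.6−25.8)² + (44.4−24.7)²) = √(23.040 + 388.090) = 20.276 m.
15.6 ≤ 20.276 < ∞ → Larch.

Larch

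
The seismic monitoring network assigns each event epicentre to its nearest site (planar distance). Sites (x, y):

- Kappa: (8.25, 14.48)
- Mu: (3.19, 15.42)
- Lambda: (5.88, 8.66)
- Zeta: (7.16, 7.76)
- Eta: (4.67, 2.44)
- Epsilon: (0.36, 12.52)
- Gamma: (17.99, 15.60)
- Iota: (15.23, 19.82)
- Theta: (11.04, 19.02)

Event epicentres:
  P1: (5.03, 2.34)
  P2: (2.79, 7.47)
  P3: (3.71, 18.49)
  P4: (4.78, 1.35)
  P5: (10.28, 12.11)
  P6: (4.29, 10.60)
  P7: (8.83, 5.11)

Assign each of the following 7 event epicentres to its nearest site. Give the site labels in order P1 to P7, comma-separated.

Eta, Lambda, Mu, Eta, Kappa, Lambda, Zeta

P1 → Eta (d²=0.14)
P2 → Lambda (d²=10.96)
P3 → Mu (d²=9.70)
P4 → Eta (d²=1.20)
P5 → Kappa (d²=9.74)
P6 → Lambda (d²=6.29)
P7 → Zeta (d²=9.81)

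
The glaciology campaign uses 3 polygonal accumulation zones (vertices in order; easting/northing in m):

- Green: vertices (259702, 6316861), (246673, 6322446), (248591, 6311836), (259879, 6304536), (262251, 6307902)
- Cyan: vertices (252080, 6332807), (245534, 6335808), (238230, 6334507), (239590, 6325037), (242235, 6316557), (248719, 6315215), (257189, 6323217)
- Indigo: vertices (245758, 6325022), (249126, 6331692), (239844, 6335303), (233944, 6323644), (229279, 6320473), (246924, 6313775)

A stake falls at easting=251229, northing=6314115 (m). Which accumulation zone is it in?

Cast a ray rightward from (251229, 6314115). For each polygon, the edges (by vertex number in listed order) whose endpoints lie on opposite sides of northing = 6314115, where each meets that height, and whether that is right or left of the point:
Green: 2–3 at easting≈248179.0 (left), 5–1 at easting≈260483.3 (right) → 1 crossing.
Cyan: no edge straddles that height → 0 crossings.
Indigo: 5–6 at easting≈246028.3 (left), 6–1 at easting≈246888.8 (left) → 0 crossings.
Only Green has an odd count, so the point is inside Green.

Green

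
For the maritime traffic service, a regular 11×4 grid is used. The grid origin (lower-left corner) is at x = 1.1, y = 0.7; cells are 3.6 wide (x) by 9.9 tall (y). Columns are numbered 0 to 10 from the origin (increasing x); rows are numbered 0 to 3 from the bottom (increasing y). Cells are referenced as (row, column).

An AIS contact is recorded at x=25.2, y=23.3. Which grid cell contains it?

(2, 6)

Column index: ⌊(25.2 − 1.1) / 3.6⌋ = ⌊6.694⌋ = 6
Row offset from origin: ⌊(23.3 − 0.7) / 9.9⌋ = ⌊2.283⌋ = 2 → row 2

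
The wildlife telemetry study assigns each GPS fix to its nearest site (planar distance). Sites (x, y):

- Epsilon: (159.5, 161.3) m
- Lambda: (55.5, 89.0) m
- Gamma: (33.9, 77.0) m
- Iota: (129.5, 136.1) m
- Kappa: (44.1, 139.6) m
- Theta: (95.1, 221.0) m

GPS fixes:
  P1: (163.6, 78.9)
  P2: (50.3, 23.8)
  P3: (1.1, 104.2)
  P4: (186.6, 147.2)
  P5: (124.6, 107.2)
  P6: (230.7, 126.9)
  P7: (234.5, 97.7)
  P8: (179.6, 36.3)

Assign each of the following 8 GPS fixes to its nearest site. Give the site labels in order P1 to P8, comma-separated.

Iota, Gamma, Gamma, Epsilon, Iota, Epsilon, Epsilon, Iota

P1 → Iota (d²=4434.65)
P2 → Gamma (d²=3099.20)
P3 → Gamma (d²=1815.68)
P4 → Epsilon (d²=933.22)
P5 → Iota (d²=859.22)
P6 → Epsilon (d²=6252.80)
P7 → Epsilon (d²=9669.96)
P8 → Iota (d²=12470.05)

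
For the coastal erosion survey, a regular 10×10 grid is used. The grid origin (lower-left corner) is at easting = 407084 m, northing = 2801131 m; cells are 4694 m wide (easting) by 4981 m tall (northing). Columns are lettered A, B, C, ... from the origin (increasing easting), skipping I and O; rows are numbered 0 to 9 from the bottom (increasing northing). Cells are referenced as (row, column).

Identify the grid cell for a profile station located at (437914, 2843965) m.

Column index: ⌊(437914 − 407084) / 4694⌋ = ⌊6.568⌋ = 6 → column G
Row offset from origin: ⌊(2843965 − 2801131) / 4981⌋ = ⌊8.599⌋ = 8 → row 8

(8, G)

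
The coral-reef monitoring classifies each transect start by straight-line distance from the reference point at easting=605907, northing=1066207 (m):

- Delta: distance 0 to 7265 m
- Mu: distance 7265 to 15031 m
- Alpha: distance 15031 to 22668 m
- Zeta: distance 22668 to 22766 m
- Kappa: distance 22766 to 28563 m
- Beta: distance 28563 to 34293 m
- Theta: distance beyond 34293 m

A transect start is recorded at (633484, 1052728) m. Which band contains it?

Beta

Distance = √((633484−605907)² + (1052728−1066207)²) = √(760490929.000 + 181683441.000) = 30694.859 m.
28563 ≤ 30694.859 < 34293 → Beta.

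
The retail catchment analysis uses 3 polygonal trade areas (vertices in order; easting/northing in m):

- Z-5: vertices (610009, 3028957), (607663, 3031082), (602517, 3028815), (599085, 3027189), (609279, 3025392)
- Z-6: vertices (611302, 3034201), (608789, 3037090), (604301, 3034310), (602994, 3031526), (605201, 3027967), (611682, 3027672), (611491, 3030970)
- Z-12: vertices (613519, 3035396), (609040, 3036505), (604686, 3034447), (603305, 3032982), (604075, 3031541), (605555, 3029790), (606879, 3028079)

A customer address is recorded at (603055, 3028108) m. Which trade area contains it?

Z-5

Cast a ray rightward from (603055, 3028108). For each polygon, the edges (by vertex number in listed order) whose endpoints lie on opposite sides of northing = 3028108, where each meets that height, and whether that is right or left of the point:
Z-5: 3–4 at easting≈601024.7 (left), 5–1 at easting≈609835.2 (right) → 1 crossing.
Z-6: 4–5 at easting≈605113.6 (right), 6–7 at easting≈611656.7 (right) → 2 crossings.
Z-12: 6–7 at easting≈606856.6 (right), 7–1 at easting≈606905.3 (right) → 2 crossings.
Only Z-5 has an odd count, so the point is inside Z-5.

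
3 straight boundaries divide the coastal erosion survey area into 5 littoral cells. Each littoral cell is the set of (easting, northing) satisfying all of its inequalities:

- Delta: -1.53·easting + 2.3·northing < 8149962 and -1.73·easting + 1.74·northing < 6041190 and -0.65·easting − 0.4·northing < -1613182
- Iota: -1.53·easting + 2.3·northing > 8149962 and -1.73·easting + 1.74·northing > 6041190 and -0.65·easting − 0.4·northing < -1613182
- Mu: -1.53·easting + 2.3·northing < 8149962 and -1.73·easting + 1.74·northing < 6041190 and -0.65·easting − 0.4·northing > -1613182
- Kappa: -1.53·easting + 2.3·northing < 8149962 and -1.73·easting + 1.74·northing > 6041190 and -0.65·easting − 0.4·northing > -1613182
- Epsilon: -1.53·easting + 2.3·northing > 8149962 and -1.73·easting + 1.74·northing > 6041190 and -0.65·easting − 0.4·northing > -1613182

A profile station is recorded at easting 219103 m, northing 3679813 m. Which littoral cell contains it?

Delta

-1.53·219103 + 2.3·3679813 = 8128342.310, which is < 8149962
-1.73·219103 + 1.74·3679813 = 6023826.430, which is < 6041190
-0.65·219103 − 0.4·3679813 = -1614342.150, which is < -1613182
This sign pattern matches Delta.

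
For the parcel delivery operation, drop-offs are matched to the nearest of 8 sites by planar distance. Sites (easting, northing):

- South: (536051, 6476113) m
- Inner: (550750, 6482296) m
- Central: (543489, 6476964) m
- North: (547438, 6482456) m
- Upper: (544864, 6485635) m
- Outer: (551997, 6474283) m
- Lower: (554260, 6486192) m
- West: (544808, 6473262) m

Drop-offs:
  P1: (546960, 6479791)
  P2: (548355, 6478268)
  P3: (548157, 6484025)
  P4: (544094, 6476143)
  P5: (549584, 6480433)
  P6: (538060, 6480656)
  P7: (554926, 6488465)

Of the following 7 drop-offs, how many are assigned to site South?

P1 → North
P2 → North
P3 → North
P4 → Central
P5 → Inner
P6 → South
P7 → Lower
1 of the 7 goes to South.

1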